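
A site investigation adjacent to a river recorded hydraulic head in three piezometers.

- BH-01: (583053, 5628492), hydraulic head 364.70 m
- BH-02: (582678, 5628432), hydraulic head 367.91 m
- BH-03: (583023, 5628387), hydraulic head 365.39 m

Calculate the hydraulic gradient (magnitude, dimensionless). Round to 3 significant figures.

Taking BH-01 as reference: BH-02−BH-01 = (-375, -60, +3.21); BH-03−BH-01 = (-30, -105, +0.69).
Solve a·Δx + b·Δy = Δh: det = (-375)·(-105) − (-30)·(-60) = 37575.
∂h/∂x = [(+3.21)·(-105) − (+0.69)·(-60)] / 37575 = -0.007868
∂h/∂y = [(-375)·(+0.69) − (-30)·(+3.21)] / 37575 = -0.004323
|∇h| = √(-0.007868² + -0.004323²) = 0.008977

0.00898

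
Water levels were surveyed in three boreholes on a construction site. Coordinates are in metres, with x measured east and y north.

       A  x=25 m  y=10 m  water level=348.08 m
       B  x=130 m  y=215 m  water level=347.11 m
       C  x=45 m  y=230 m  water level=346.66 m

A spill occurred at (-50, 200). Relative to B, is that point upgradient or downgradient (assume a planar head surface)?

downgradient

With h = a·x + b·y + c and A as origin, the differences give:
  105·a + 205·b = -0.97
  20·a + 220·b = -1.42
Eliminate b (×220 and ×205, subtract): 19000·a = 77.700 → a = ∂h/∂x = +0.004089
Back-substitute: b = ∂h/∂y = -0.006826.
Head at (-50, 200) = 348.08 + (+0.004089)·(-75) + (-0.006826)·(190) = 346.48 m.
That is lower than the 347.11 m at B, so the point is downgradient.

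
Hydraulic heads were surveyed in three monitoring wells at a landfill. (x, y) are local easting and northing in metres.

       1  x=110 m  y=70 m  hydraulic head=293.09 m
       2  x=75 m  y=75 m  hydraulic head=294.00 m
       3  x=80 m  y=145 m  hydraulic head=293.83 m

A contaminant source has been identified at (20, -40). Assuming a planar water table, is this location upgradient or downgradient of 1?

With h = a·x + b·y + c and 1 as origin, the differences give:
  (-35)·a + 5·b = +0.91
  (-30)·a + 75·b = +0.74
Eliminate b (×75 and ×5, subtract): -2475·a = 64.550 → a = ∂h/∂x = -0.02608
Back-substitute: b = ∂h/∂y = -0.0005657.
Head at (20, -40) = 293.09 + (-0.02608)·(-90) + (-0.0005657)·(-110) = 295.50 m.
That is higher than the 293.09 m at 1, so the point is upgradient.

upgradient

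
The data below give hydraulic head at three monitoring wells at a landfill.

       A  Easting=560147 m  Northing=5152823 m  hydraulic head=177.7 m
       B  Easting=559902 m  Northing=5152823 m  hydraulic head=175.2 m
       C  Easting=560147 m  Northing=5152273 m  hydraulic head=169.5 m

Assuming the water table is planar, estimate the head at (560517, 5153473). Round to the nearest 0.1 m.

191.2 m

∂h/∂x = (175.2 − 177.7) / (559902 − 560147) = +0.01020
∂h/∂y = (169.5 − 177.7) / (5152273 − 5152823) = +0.01491
h(560517, 5153473) = 177.7 + (+0.01020)·(370) + (+0.01491)·(650) = 177.7 +3.776 +9.691 = 191.166 m.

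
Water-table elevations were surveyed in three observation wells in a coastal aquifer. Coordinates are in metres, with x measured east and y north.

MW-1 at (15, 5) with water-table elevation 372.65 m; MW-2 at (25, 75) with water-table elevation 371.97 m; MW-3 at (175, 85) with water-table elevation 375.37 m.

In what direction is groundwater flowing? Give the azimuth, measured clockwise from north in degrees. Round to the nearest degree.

299°

With h = a·x + b·y + c and MW-1 as origin, the differences give:
  10·a + 70·b = -0.68
  160·a + 80·b = +2.72
Eliminate b (×80 and ×70, subtract): -10400·a = -244.800 → a = ∂h/∂x = +0.02354
Back-substitute: b = ∂h/∂y = -0.01308.
Flow direction (−∇h) has components (-0.02354 E, +0.01308 N).
Azimuth = atan2(E, N) = atan2(-0.02354, +0.01308) = 299.1° ≈ 299°.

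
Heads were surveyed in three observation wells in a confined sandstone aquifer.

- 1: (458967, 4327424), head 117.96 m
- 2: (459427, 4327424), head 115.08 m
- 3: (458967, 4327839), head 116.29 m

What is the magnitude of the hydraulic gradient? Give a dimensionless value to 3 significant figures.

0.00744

∂h/∂x = (115.08 − 117.96) / (459427 − 458967) = -0.006261
∂h/∂y = (116.29 − 117.96) / (4327839 − 4327424) = -0.004024
|∇h| = √(-0.006261² + -0.004024²) = 0.007443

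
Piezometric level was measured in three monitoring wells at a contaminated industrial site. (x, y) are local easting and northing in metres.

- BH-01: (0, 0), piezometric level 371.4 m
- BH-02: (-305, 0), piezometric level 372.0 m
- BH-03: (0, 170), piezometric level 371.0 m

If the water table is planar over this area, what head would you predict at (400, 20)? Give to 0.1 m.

∂h/∂x = (372.0 − 371.4) / (-305 − 0) = -0.001967
∂h/∂y = (371.0 − 371.4) / (170 − 0) = -0.002353
h(400, 20) = 371.4 + (-0.001967)·(400) + (-0.002353)·(20) = 371.4 -0.787 -0.047 = 370.566 m.

370.6 m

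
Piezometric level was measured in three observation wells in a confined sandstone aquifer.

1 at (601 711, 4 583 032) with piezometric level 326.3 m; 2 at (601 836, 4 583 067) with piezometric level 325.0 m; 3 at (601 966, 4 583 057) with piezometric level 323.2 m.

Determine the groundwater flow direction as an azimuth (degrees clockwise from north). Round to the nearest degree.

With h = a·x + b·y + c and 1 as origin, the differences give:
  125·a + 35·b = -1.3
  255·a + 25·b = -3.1
Eliminate b (×25 and ×35, subtract): -5800·a = 76.00 → a = ∂h/∂x = -0.01310
Back-substitute: b = ∂h/∂y = +0.009655.
Flow direction (−∇h) has components (+0.01310 E, -0.009655 N).
Azimuth = atan2(E, N) = atan2(+0.01310, -0.009655) = 126.4° ≈ 126°.

126°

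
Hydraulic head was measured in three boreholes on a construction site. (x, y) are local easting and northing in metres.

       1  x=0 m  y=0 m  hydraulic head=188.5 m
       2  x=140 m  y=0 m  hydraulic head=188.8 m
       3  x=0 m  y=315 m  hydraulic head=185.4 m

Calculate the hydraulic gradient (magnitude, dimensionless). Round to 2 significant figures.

0.010

∂h/∂x = (188.8 − 188.5) / (140 − 0) = +0.002143
∂h/∂y = (185.4 − 188.5) / (315 − 0) = -0.009841
|∇h| = √(0.002143² + -0.009841²) = 0.01007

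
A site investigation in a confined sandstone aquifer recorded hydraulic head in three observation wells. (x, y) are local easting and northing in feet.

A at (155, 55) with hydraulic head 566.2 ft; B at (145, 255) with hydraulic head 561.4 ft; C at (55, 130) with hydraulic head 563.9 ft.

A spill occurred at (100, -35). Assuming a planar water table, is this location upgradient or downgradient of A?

With h = a·x + b·y + c and A as origin, the differences give:
  (-10)·a + 200·b = -4.8
  (-100)·a + 75·b = -2.3
Eliminate b (×75 and ×200, subtract): 19250·a = 100.00 → a = ∂h/∂x = +0.005195
Back-substitute: b = ∂h/∂y = -0.02374.
Head at (100, -35) = 566.2 + (+0.005195)·(-55) + (-0.02374)·(-90) = 568.05 ft.
That is higher than the 566.2 ft at A, so the point is upgradient.

upgradient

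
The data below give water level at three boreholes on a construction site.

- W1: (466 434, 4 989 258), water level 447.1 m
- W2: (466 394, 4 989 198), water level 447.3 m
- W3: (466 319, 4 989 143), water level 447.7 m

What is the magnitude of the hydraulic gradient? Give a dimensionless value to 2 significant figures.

0.0057

Taking W1 as reference: W2−W1 = (-40, -60, +0.2); W3−W1 = (-115, -115, +0.6).
Determinant of the coordinate differences = (-40)·(-115) − (-115)·(-60) = -2300.
∂h/∂x = [(+0.2)·(-115) − (+0.6)·(-60)] / -2300 = -0.005652
∂h/∂y = [(-40)·(+0.6) − (-115)·(+0.2)] / -2300 = +0.0004348
|∇h| = √(-0.005652² + 0.0004348²) = 0.005669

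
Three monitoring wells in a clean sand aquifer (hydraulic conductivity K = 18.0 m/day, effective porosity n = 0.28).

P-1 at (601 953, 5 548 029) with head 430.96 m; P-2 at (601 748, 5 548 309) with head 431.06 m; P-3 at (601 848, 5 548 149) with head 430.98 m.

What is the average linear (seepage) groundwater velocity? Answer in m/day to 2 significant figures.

Differences from P-1: to P-2 (Δx, Δy, Δh) = (-205, 280, +0.10); to P-3 = (-105, 120, +0.02).
Determinant of the coordinate differences = (-205)·120 − (-105)·280 = 4800.
∂h/∂x = [(+0.10)·120 − (+0.02)·280] / 4800 = +0.001333
∂h/∂y = [(-205)·(+0.02) − (-105)·(+0.10)] / 4800 = +0.001333
|∇h| = √(0.001333² + 0.001333²) = 0.001885
Seepage velocity v = K·i/n = 18.0 × 0.001885 / 0.28 = 0.1212 m/day.

0.12 m/day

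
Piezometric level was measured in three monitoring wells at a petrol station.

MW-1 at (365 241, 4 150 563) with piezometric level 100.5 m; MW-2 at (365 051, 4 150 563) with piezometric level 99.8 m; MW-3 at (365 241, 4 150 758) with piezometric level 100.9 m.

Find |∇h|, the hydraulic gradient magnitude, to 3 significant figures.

0.00422

∂h/∂x = (99.8 − 100.5) / (365051 − 365241) = +0.003684
∂h/∂y = (100.9 − 100.5) / (4150758 − 4150563) = +0.002051
|∇h| = √(0.003684² + 0.002051²) = 0.004216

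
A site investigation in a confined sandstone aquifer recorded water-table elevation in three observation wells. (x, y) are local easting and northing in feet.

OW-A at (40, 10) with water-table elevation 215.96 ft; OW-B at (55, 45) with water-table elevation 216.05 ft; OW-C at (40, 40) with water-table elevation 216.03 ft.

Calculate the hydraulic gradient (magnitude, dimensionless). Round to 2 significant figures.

With h = a·x + b·y + c and OW-A as origin, the differences give:
  15·a + 35·b = +0.09
  0·a + 30·b = +0.07
Eliminate b (×30 and ×35, subtract): 450·a = 0.250 → a = ∂h/∂x = +0.0005556
Back-substitute: b = ∂h/∂y = +0.002333.
|∇h| = √(0.0005556² + 0.002333²) = 0.002398

0.0024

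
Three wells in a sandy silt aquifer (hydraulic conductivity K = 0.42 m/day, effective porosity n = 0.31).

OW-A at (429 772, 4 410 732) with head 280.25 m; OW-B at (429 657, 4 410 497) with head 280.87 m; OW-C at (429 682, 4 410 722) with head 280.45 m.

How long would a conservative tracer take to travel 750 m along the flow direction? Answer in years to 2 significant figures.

580 years

Differences from OW-A: to OW-B (Δx, Δy, Δh) = (-115, -235, +0.62); to OW-C = (-90, -10, +0.20).
Solve a·Δx + b·Δy = Δh: det = (-115)·(-10) − (-90)·(-235) = -20000.
∂h/∂x = [(+0.62)·(-10) − (+0.20)·(-235)] / -20000 = -0.002040
∂h/∂y = [(-115)·(+0.20) − (-90)·(+0.62)] / -20000 = -0.001640
|∇h| = √(-0.002040² + -0.001640²) = 0.002617
Seepage velocity v = K·i/n = 0.42 × 0.002617 / 0.31 = 0.003546 m/day.
t = 750 / 0.003546 = 2.115e+05 days = 579 years.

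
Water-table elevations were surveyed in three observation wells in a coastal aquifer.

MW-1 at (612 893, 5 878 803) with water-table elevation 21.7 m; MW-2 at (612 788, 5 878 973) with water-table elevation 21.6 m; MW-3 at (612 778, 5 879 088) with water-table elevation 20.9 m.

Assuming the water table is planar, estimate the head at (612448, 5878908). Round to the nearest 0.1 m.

25.6 m

Differences from MW-1: to MW-2 (Δx, Δy, Δh) = (-105, 170, -0.1); to MW-3 = (-115, 285, -0.8).
Solve a·Δx + b·Δy = Δh: det = (-105)·285 − (-115)·170 = -10375.
∂h/∂x = [(-0.1)·285 − (-0.8)·170] / -10375 = -0.01036
∂h/∂y = [(-105)·(-0.8) − (-115)·(-0.1)] / -10375 = -0.006988
h(612448, 5878908) = 21.7 + (-0.01036)·(-445) + (-0.006988)·(105) = 21.7 +4.611 -0.734 = 25.577 m.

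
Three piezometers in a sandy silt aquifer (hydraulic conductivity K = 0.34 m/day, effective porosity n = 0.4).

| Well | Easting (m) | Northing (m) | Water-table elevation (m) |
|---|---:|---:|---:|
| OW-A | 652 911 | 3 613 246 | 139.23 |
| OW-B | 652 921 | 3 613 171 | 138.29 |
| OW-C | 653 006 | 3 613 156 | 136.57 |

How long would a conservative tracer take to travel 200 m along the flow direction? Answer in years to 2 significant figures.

Taking OW-A as reference: OW-B−OW-A = (10, -75, -0.94); OW-C−OW-A = (95, -90, -2.66).
Determinant of the coordinate differences = 10·(-90) − 95·(-75) = 6225.
∂h/∂x = [(-0.94)·(-90) − (-2.66)·(-75)] / 6225 = -0.01846
∂h/∂y = [10·(-2.66) − 95·(-0.94)] / 6225 = +0.01007
|∇h| = √(-0.01846² + 0.01007²) = 0.02103
Seepage velocity v = K·i/n = 0.34 × 0.02103 / 0.4 = 0.01788 m/day.
t = 200 / 0.01788 = 1.119e+04 days = 30.6 years.

31 years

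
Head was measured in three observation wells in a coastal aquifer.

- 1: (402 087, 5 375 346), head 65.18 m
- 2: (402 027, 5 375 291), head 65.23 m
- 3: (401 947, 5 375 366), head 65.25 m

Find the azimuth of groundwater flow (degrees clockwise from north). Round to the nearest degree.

060°

With h = a·x + b·y + c and 1 as origin, the differences give:
  (-60)·a + (-55)·b = +0.05
  (-140)·a + 20·b = +0.07
Eliminate b (×20 and ×(-55), subtract): -8900·a = 4.850 → a = ∂h/∂x = -0.0005449
Back-substitute: b = ∂h/∂y = -0.0003146.
Flow direction (−∇h) has components (+0.0005449 E, +0.0003146 N).
Azimuth = atan2(E, N) = atan2(+0.0005449, +0.0003146) = 60.0° ≈ 060°.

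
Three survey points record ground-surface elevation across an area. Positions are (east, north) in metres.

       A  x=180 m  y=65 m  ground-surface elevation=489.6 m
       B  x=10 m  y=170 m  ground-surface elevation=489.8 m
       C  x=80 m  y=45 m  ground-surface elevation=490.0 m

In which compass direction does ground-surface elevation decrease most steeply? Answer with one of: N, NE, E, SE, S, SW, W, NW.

Differences from A: to B (Δx, Δy, Δh) = (-170, 105, +0.2); to C = (-100, -20, +0.4).
Solve a·Δx + b·Δy = Δz: det = (-170)·(-20) − (-100)·105 = 13900.
∂z/∂x = [(+0.2)·(-20) − (+0.4)·105] / 13900 = -0.003309
∂z/∂y = [(-170)·(+0.4) − (-100)·(+0.2)] / 13900 = -0.003453
Steepest decrease is along −∇f = (+0.003309 E, +0.003453 N) → northeast.

NE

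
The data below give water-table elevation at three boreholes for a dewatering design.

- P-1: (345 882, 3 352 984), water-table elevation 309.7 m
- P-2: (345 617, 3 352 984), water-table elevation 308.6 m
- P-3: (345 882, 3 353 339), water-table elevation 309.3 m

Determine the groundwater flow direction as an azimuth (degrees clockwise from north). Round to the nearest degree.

∂h/∂x = (308.6 − 309.7) / (345617 − 345882) = +0.004151
∂h/∂y = (309.3 − 309.7) / (3353339 − 3352984) = -0.001127
Flow direction (−∇h) has components (-0.004151 E, +0.001127 N).
Azimuth = atan2(E, N) = atan2(-0.004151, +0.001127) = 285.2° ≈ 285°.

285°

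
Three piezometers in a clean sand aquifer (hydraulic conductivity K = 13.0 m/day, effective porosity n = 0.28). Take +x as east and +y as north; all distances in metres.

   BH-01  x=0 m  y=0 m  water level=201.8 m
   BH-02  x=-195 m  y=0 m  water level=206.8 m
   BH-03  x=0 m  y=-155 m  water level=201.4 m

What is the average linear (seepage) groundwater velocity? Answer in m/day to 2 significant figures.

∂h/∂x = (206.8 − 201.8) / (-195 − 0) = -0.02564
∂h/∂y = (201.4 − 201.8) / (-155 − 0) = +0.002581
|∇h| = √(-0.02564² + 0.002581²) = 0.02577
Seepage velocity v = K·i/n = 13.0 × 0.02577 / 0.28 = 1.196 m/day.

1.2 m/day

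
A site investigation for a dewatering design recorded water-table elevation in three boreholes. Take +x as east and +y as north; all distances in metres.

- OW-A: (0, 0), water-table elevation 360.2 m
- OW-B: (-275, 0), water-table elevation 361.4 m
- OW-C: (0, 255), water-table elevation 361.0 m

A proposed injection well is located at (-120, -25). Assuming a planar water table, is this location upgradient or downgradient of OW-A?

∂h/∂x = (361.4 − 360.2) / (-275 − 0) = -0.004364
∂h/∂y = (361.0 − 360.2) / (255 − 0) = +0.003137
Head at (-120, -25) = 360.2 + (-0.004364)·(-120) + (+0.003137)·(-25) = 360.65 m.
That is higher than the 360.2 m at OW-A, so the point is upgradient.

upgradient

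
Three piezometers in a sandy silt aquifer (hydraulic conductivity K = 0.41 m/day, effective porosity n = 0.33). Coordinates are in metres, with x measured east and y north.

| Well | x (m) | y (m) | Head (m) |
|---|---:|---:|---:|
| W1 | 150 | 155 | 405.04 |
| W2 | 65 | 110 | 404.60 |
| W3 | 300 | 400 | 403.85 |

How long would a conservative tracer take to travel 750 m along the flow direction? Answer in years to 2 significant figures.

With h = a·x + b·y + c and W1 as origin, the differences give:
  (-85)·a + (-45)·b = -0.44
  150·a + 245·b = -1.19
Eliminate b (×245 and ×(-45), subtract): -14075·a = -161.350 → a = ∂h/∂x = +0.01146
Back-substitute: b = ∂h/∂y = -0.01188.
|∇h| = √(0.01146² + -0.01188²) = 0.01651
Seepage velocity v = K·i/n = 0.41 × 0.01651 / 0.33 = 0.02051 m/day.
t = 750 / 0.02051 = 3.657e+04 days = 100 years.

100 years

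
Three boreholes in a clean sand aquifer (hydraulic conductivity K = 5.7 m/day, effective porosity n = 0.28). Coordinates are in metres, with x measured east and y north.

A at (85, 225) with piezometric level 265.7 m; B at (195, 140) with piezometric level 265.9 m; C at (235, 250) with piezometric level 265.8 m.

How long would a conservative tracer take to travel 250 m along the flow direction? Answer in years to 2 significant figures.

22 years

With h = a·x + b·y + c and A as origin, the differences give:
  110·a + (-85)·b = +0.2
  150·a + 25·b = +0.1
Eliminate b (×25 and ×(-85), subtract): 15500·a = 13.50 → a = ∂h/∂x = +0.0008710
Back-substitute: b = ∂h/∂y = -0.001226.
|∇h| = √(0.0008710² + -0.001226²) = 0.001504
Seepage velocity v = K·i/n = 5.7 × 0.001504 / 0.28 = 0.03062 m/day.
t = 250 / 0.03062 = 8165 days = 22.4 years.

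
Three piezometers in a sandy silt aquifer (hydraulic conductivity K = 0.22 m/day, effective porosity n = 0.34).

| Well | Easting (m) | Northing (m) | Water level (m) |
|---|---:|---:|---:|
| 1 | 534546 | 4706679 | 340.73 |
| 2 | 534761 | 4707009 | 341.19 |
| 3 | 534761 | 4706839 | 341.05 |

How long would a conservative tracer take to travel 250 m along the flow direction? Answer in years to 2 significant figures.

Differences from 1: to 2 (Δx, Δy, Δh) = (215, 330, +0.46); to 3 = (215, 160, +0.32).
Determinant of the coordinate differences = 215·160 − 215·330 = -36550.
∂h/∂x = [(+0.46)·160 − (+0.32)·330] / -36550 = +0.0008755
∂h/∂y = [215·(+0.32) − 215·(+0.46)] / -36550 = +0.0008235
|∇h| = √(0.0008755² + 0.0008235²) = 0.001202
Seepage velocity v = K·i/n = 0.22 × 0.001202 / 0.34 = 0.0007778 m/day.
t = 250 / 0.0007778 = 3.214e+05 days = 880 years.

880 years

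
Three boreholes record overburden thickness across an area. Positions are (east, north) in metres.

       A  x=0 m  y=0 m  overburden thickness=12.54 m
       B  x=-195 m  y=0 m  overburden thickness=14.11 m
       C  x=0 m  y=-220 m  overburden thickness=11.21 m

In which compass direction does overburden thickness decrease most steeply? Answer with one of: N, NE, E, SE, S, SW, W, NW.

SE

∂d/∂x = (14.11 − 12.54) / (-195 − 0) = -0.008051
∂d/∂y = (11.21 − 12.54) / (-220 − 0) = +0.006045
Steepest decrease is along −∇f = (+0.008051 E, -0.006045 N) → southeast.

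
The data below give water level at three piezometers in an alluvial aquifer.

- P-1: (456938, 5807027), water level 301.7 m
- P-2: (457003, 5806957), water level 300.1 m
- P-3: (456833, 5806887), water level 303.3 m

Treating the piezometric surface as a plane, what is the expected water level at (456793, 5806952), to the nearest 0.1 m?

304.4 m

Differences from P-1: to P-2 (Δx, Δy, Δh) = (65, -70, -1.6); to P-3 = (-105, -140, +1.6).
Determinant of the coordinate differences = 65·(-140) − (-105)·(-70) = -16450.
∂h/∂x = [(-1.6)·(-140) − (+1.6)·(-70)] / -16450 = -0.02043
∂h/∂y = [65·(+1.6) − (-105)·(-1.6)] / -16450 = +0.003891
h(456793, 5806952) = 301.7 + (-0.02043)·(-145) + (+0.003891)·(-75) = 301.7 +2.962 -0.292 = 304.370 m.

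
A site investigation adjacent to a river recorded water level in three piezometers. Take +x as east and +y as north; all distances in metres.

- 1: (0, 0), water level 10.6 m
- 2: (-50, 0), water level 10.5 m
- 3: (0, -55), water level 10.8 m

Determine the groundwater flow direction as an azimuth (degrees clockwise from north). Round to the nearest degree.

331°

∂h/∂x = (10.5 − 10.6) / (-50 − 0) = +0.002000
∂h/∂y = (10.8 − 10.6) / (-55 − 0) = -0.003636
Flow direction (−∇h) has components (-0.002000 E, +0.003636 N).
Azimuth = atan2(E, N) = atan2(-0.002000, +0.003636) = 331.2° ≈ 331°.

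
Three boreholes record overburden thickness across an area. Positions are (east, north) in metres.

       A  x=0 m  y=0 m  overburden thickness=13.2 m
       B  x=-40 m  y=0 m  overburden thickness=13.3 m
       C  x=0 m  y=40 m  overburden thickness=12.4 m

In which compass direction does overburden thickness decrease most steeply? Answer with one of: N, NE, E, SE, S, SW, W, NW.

∂d/∂x = (13.3 − 13.2) / (-40 − 0) = -0.002500
∂d/∂y = (12.4 − 13.2) / (40 − 0) = -0.02000
Steepest decrease is along −∇f = (+0.002500 E, +0.02000 N) → north.

N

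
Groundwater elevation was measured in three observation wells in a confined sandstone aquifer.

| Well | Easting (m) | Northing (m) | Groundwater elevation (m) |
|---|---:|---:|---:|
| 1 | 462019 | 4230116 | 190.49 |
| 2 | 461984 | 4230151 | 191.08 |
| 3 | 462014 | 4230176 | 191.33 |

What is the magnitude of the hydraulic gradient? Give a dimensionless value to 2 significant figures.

0.014

With h = a·x + b·y + c and 1 as origin, the differences give:
  (-35)·a + 35·b = +0.59
  (-5)·a + 60·b = +0.84
Eliminate b (×60 and ×35, subtract): -1925·a = 6.000 → a = ∂h/∂x = -0.003117
Back-substitute: b = ∂h/∂y = +0.01374.
|∇h| = √(-0.003117² + 0.01374²) = 0.01409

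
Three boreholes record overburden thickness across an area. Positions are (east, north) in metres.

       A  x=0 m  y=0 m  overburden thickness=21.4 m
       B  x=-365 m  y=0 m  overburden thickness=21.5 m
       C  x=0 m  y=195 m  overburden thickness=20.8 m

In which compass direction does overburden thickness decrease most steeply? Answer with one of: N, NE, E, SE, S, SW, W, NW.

N

∂d/∂x = (21.5 − 21.4) / (-365 − 0) = -0.0002740
∂d/∂y = (20.8 − 21.4) / (195 − 0) = -0.003077
Steepest decrease is along −∇f = (+0.0002740 E, +0.003077 N) → north.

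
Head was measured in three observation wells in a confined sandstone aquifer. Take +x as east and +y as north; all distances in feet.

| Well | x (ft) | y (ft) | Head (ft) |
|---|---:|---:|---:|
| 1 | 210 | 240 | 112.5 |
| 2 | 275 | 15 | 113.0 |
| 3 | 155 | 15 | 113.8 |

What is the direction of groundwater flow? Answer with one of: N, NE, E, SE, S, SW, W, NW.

NE

Differences from 1: to 2 (Δx, Δy, Δh) = (65, -225, +0.5); to 3 = (-55, -225, +1.3).
Solve a·Δx + b·Δy = Δh: det = 65·(-225) − (-55)·(-225) = -27000.
∂h/∂x = [(+0.5)·(-225) − (+1.3)·(-225)] / -27000 = -0.006667
∂h/∂y = [65·(+1.3) − (-55)·(+0.5)] / -27000 = -0.004148
Flow = −∇h = (+0.006667 east, +0.004148 north), which points northeast.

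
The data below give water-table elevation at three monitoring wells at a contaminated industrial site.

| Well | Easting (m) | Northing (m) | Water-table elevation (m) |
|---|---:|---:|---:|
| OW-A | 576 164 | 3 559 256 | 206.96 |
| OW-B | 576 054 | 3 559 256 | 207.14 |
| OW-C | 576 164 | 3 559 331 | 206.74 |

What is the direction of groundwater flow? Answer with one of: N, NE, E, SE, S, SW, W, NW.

NE

∂h/∂x = (207.14 − 206.96) / (576054 − 576164) = -0.001636
∂h/∂y = (206.74 − 206.96) / (3559331 − 3559256) = -0.002933
Flow = −∇h = (+0.001636 east, +0.002933 north), which points northeast.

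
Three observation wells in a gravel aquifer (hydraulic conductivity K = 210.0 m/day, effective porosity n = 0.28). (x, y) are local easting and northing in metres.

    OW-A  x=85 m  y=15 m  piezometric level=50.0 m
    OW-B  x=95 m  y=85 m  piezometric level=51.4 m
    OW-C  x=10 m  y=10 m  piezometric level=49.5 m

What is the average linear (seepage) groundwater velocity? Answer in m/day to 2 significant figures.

Differences from OW-A: to OW-B (Δx, Δy, Δh) = (10, 70, +1.4); to OW-C = (-75, -5, -0.5).
Solve a·Δx + b·Δy = Δh: det = 10·(-5) − (-75)·70 = 5200.
∂h/∂x = [(+1.4)·(-5) − (-0.5)·70] / 5200 = +0.005385
∂h/∂y = [10·(-0.5) − (-75)·(+1.4)] / 5200 = +0.01923
|∇h| = √(0.005385² + 0.01923²) = 0.01997
Seepage velocity v = K·i/n = 210.0 × 0.01997 / 0.28 = 14.98 m/day.

15 m/day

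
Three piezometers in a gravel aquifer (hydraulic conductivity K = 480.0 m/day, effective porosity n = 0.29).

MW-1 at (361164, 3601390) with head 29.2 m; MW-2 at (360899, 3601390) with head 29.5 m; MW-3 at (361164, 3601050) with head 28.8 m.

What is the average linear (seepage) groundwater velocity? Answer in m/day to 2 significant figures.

2.7 m/day

∂h/∂x = (29.5 − 29.2) / (360899 − 361164) = -0.001132
∂h/∂y = (28.8 − 29.2) / (3601050 − 3601390) = +0.001176
|∇h| = √(-0.001132² + 0.001176²) = 0.001632
Seepage velocity v = K·i/n = 480.0 × 0.001632 / 0.29 = 2.701 m/day.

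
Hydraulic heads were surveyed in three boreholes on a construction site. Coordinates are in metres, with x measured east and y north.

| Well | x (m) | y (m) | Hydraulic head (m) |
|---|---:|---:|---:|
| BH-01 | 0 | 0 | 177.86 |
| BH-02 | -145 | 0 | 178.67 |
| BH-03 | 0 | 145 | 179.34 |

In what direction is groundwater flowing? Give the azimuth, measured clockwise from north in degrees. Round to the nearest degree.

151°

∂h/∂x = (178.67 − 177.86) / (-145 − 0) = -0.005586
∂h/∂y = (179.34 − 177.86) / (145 − 0) = +0.01021
Flow direction (−∇h) has components (+0.005586 E, -0.01021 N).
Azimuth = atan2(E, N) = atan2(+0.005586, -0.01021) = 151.3° ≈ 151°.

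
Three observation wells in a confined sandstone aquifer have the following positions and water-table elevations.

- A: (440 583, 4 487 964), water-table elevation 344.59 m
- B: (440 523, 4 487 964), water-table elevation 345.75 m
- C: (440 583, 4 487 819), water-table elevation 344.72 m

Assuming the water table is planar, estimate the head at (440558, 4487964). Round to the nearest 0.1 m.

∂h/∂x = (345.75 − 344.59) / (440523 − 440583) = -0.01933
∂h/∂y = (344.72 − 344.59) / (4487819 − 4487964) = -0.0008966
h(440558, 4487964) = 344.59 + (-0.01933)·(-25) + (-0.0008966)·(0) = 344.59 +0.483 -0.000 = 345.073 m.

345.1 m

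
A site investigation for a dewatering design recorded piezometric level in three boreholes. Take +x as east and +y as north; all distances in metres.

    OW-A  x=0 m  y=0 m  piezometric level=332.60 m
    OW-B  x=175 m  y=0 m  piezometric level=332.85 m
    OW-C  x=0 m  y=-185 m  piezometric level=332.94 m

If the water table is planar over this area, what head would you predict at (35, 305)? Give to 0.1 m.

∂h/∂x = (332.85 − 332.60) / (175 − 0) = +0.001429
∂h/∂y = (332.94 − 332.60) / (-185 − 0) = -0.001838
h(35, 305) = 332.60 + (+0.001429)·(35) + (-0.001838)·(305) = 332.60 +0.050 -0.561 = 332.089 m.

332.1 m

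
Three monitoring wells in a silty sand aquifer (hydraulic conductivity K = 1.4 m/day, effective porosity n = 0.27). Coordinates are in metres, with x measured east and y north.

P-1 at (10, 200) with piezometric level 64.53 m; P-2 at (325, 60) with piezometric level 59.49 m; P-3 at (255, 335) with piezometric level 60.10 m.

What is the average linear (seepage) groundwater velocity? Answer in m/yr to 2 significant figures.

32 m/yr

Taking P-1 as reference: P-2−P-1 = (315, -140, -5.04); P-3−P-1 = (245, 135, -4.43).
Solve a·Δx + b·Δy = Δh: det = 315·135 − 245·(-140) = 76825.
∂h/∂x = [(-5.04)·135 − (-4.43)·(-140)] / 76825 = -0.01693
∂h/∂y = [315·(-4.43) − 245·(-5.04)] / 76825 = -0.002091
|∇h| = √(-0.01693² + -0.002091²) = 0.01706
Seepage velocity v = K·i/n = 1.4 × 0.01706 / 0.27 = 0.08846 m/day = 32.31 m/yr.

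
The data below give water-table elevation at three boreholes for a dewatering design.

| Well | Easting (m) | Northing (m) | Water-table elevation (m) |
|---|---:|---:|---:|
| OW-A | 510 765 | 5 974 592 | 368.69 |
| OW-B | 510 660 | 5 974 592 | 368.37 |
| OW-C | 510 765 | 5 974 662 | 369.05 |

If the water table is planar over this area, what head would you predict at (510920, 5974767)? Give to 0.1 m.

370.1 m

∂h/∂x = (368.37 − 368.69) / (510660 − 510765) = +0.003048
∂h/∂y = (369.05 − 368.69) / (5974662 − 5974592) = +0.005143
h(510920, 5974767) = 368.69 + (+0.003048)·(155) + (+0.005143)·(175) = 368.69 +0.472 +0.900 = 370.062 m.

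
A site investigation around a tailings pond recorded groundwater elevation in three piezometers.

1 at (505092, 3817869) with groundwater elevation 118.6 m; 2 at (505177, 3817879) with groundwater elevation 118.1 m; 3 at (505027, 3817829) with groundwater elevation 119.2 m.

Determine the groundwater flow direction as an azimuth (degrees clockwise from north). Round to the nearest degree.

With h = a·x + b·y + c and 1 as origin, the differences give:
  85·a + 10·b = -0.5
  (-65)·a + (-40)·b = +0.6
Eliminate b (×(-40) and ×10, subtract): -2750·a = 14.00 → a = ∂h/∂x = -0.005091
Back-substitute: b = ∂h/∂y = -0.006727.
Flow direction (−∇h) has components (+0.005091 E, +0.006727 N).
Azimuth = atan2(E, N) = atan2(+0.005091, +0.006727) = 37.1° ≈ 037°.

037°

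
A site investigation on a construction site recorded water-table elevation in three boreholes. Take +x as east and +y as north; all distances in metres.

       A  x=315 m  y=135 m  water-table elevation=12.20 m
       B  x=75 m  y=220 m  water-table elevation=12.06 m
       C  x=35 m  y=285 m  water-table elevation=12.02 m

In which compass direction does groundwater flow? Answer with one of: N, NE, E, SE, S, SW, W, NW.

NW

Three-point gradient (reference A): Δ to B = (-240, 85, -0.14), Δ to C = (-280, 150, -0.18).
∂h/∂x = +0.0004672, ∂h/∂y = -0.0003279 (det = -12200).
Flow = −∇h = (-0.0004672 east, +0.0003279 north), which points northwest.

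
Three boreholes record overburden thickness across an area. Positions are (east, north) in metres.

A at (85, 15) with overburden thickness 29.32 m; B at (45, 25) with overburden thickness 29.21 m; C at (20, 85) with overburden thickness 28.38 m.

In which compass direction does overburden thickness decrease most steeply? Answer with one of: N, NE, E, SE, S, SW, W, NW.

Taking A as reference: B−A = (-40, 10, -0.11); C−A = (-65, 70, -0.94).
Solve a·Δx + b·Δy = Δd: det = (-40)·70 − (-65)·10 = -2150.
∂d/∂x = [(-0.11)·70 − (-0.94)·10] / -2150 = -0.0007907
∂d/∂y = [(-40)·(-0.94) − (-65)·(-0.11)] / -2150 = -0.01416
Steepest decrease is along −∇f = (+0.0007907 E, +0.01416 N) → north.

N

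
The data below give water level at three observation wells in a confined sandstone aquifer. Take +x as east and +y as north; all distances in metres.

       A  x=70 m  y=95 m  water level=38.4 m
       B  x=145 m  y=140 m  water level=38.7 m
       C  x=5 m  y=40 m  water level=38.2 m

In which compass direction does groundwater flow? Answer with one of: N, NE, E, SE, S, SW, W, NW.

Differences from A: to B (Δx, Δy, Δh) = (75, 45, +0.3); to C = (-65, -55, -0.2).
Solve a·Δx + b·Δy = Δh: det = 75·(-55) − (-65)·45 = -1200.
∂h/∂x = [(+0.3)·(-55) − (-0.2)·45] / -1200 = +0.006250
∂h/∂y = [75·(-0.2) − (-65)·(+0.3)] / -1200 = -0.003750
Flow = −∇h = (-0.006250 east, +0.003750 north), which points northwest.

NW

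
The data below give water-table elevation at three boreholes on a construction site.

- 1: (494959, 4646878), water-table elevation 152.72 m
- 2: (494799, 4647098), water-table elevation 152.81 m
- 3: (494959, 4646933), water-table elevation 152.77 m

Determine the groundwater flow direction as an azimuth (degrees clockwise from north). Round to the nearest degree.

217°

Taking 1 as reference: 2−1 = (-160, 220, +0.09); 3−1 = (0, 55, +0.05).
Solve a·Δx + b·Δy = Δh: det = (-160)·55 − 0·220 = -8800.
∂h/∂x = [(+0.09)·55 − (+0.05)·220] / -8800 = +0.0006875
∂h/∂y = [(-160)·(+0.05) − 0·(+0.09)] / -8800 = +0.0009091
Flow direction (−∇h) has components (-0.0006875 E, -0.0009091 N).
Azimuth = atan2(E, N) = atan2(-0.0006875, -0.0009091) = 217.1° ≈ 217°.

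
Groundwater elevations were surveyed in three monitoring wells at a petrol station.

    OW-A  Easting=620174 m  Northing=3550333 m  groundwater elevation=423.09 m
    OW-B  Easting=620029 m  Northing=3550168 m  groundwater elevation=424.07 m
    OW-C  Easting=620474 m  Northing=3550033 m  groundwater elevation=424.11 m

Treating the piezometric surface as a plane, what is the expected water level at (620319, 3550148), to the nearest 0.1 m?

423.8 m

Differences from OW-A: to OW-B (Δx, Δy, Δh) = (-145, -165, +0.98); to OW-C = (300, -300, +1.02).
Determinant of the coordinate differences = (-145)·(-300) − 300·(-165) = 93000.
∂h/∂x = [(+0.98)·(-300) − (+1.02)·(-165)] / 93000 = -0.001352
∂h/∂y = [(-145)·(+1.02) − 300·(+0.98)] / 93000 = -0.004752
h(620319, 3550148) = 423.09 + (-0.001352)·(145) + (-0.004752)·(-185) = 423.09 -0.196 +0.879 = 423.773 m.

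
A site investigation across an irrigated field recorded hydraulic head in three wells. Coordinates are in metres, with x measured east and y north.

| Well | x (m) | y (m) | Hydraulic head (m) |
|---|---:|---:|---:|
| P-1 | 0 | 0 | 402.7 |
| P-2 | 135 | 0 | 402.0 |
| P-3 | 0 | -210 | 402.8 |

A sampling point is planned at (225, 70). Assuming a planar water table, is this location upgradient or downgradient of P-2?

downgradient

∂h/∂x = (402.0 − 402.7) / (135 − 0) = -0.005185
∂h/∂y = (402.8 − 402.7) / (-210 − 0) = -0.0004762
Head at (225, 70) = 402.7 + (-0.005185)·(225) + (-0.0004762)·(70) = 401.50 m.
That is lower than the 402.0 m at P-2, so the point is downgradient.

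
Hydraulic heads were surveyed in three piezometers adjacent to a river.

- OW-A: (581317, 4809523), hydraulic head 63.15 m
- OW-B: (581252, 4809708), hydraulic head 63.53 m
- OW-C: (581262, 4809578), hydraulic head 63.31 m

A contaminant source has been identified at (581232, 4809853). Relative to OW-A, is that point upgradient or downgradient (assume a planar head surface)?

Taking OW-A as reference: OW-B−OW-A = (-65, 185, +0.38); OW-C−OW-A = (-55, 55, +0.16).
Solve a·Δx + b·Δy = Δh: det = (-65)·55 − (-55)·185 = 6600.
∂h/∂x = [(+0.38)·55 − (+0.16)·185] / 6600 = -0.001318
∂h/∂y = [(-65)·(+0.16) − (-55)·(+0.38)] / 6600 = +0.001591
Head at (581232, 4809853) = 63.15 + (-0.001318)·(-85) + (+0.001591)·(330) = 63.79 m.
That is higher than the 63.15 m at OW-A, so the point is upgradient.

upgradient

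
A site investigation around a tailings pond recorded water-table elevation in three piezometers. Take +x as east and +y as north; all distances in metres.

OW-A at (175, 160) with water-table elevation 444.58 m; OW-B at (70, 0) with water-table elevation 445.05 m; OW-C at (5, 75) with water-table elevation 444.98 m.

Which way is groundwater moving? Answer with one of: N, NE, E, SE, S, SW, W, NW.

Differences from OW-A: to OW-B (Δx, Δy, Δh) = (-105, -160, +0.47); to OW-C = (-170, -85, +0.40).
Solve a·Δx + b·Δy = Δh: det = (-105)·(-85) − (-170)·(-160) = -18275.
∂h/∂x = [(+0.47)·(-85) − (+0.40)·(-160)] / -18275 = -0.001316
∂h/∂y = [(-105)·(+0.40) − (-170)·(+0.47)] / -18275 = -0.002074
Flow = −∇h = (+0.001316 east, +0.002074 north), which points northeast.

NE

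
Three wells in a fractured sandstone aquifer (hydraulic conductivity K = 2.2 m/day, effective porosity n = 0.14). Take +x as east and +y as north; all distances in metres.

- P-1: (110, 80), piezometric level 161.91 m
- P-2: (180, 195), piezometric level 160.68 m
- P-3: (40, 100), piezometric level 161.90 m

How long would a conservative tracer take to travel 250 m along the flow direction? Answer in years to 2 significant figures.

Taking P-1 as reference: P-2−P-1 = (70, 115, -1.23); P-3−P-1 = (-70, 20, -0.01).
Solve a·Δx + b·Δy = Δh: det = 70·20 − (-70)·115 = 9450.
∂h/∂x = [(-1.23)·20 − (-0.01)·115] / 9450 = -0.002481
∂h/∂y = [70·(-0.01) − (-70)·(-1.23)] / 9450 = -0.009185
|∇h| = √(-0.002481² + -0.009185²) = 0.009514
Seepage velocity v = K·i/n = 2.2 × 0.009514 / 0.14 = 0.1495 m/day.
t = 250 / 0.1495 = 1672 days = 4.58 years.

4.6 years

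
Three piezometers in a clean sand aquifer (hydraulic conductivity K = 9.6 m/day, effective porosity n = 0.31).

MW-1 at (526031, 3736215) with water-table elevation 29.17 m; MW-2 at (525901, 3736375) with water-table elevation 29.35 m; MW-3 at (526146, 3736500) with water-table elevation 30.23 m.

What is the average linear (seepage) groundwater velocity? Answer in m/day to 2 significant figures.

0.11 m/day

Taking MW-1 as reference: MW-2−MW-1 = (-130, 160, +0.18); MW-3−MW-1 = (115, 285, +1.06).
Solve a·Δx + b·Δy = Δh: det = (-130)·285 − 115·160 = -55450.
∂h/∂x = [(+0.18)·285 − (+1.06)·160] / -55450 = +0.002133
∂h/∂y = [(-130)·(+1.06) − 115·(+0.18)] / -55450 = +0.002858
|∇h| = √(0.002133² + 0.002858²) = 0.003566
Seepage velocity v = K·i/n = 9.6 × 0.003566 / 0.31 = 0.1104 m/day.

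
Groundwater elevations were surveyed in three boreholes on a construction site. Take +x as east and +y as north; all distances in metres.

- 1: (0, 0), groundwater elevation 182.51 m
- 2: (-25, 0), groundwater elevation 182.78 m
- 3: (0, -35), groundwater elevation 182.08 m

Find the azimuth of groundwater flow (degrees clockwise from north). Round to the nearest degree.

∂h/∂x = (182.78 − 182.51) / (-25 − 0) = -0.01080
∂h/∂y = (182.08 − 182.51) / (-35 − 0) = +0.01229
Flow direction (−∇h) has components (+0.01080 E, -0.01229 N).
Azimuth = atan2(E, N) = atan2(+0.01080, -0.01229) = 138.7° ≈ 139°.

139°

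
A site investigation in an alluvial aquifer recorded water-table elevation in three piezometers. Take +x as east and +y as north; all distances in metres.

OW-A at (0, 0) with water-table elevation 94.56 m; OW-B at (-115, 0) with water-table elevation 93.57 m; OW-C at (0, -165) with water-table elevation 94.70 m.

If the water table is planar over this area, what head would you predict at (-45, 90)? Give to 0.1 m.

94.1 m

∂h/∂x = (93.57 − 94.56) / (-115 − 0) = +0.008609
∂h/∂y = (94.70 − 94.56) / (-165 − 0) = -0.0008485
h(-45, 90) = 94.56 + (+0.008609)·(-45) + (-0.0008485)·(90) = 94.56 -0.387 -0.076 = 94.096 m.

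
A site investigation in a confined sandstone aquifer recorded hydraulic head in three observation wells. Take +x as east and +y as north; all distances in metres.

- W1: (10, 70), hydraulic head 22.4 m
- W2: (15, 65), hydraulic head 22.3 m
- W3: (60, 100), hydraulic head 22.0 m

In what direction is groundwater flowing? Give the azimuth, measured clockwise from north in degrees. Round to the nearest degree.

121°

Differences from W1: to W2 (Δx, Δy, Δh) = (5, -5, -0.1); to W3 = (50, 30, -0.4).
Determinant of the coordinate differences = 5·30 − 50·(-5) = 400.
∂h/∂x = [(-0.1)·30 − (-0.4)·(-5)] / 400 = -0.01250
∂h/∂y = [5·(-0.4) − 50·(-0.1)] / 400 = +0.007500
Flow direction (−∇h) has components (+0.01250 E, -0.007500 N).
Azimuth = atan2(E, N) = atan2(+0.01250, -0.007500) = 121.0° ≈ 121°.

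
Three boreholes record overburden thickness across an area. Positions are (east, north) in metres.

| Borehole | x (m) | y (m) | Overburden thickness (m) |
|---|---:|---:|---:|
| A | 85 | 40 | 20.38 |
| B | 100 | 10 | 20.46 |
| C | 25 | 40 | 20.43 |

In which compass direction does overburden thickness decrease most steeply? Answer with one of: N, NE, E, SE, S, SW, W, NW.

N

Taking A as reference: B−A = (15, -30, +0.08); C−A = (-60, 0, +0.05).
Solve a·Δx + b·Δy = Δd: det = 15·0 − (-60)·(-30) = -1800.
∂d/∂x = [(+0.08)·0 − (+0.05)·(-30)] / -1800 = -0.0008333
∂d/∂y = [15·(+0.05) − (-60)·(+0.08)] / -1800 = -0.003083
Steepest decrease is along −∇f = (+0.0008333 E, +0.003083 N) → north.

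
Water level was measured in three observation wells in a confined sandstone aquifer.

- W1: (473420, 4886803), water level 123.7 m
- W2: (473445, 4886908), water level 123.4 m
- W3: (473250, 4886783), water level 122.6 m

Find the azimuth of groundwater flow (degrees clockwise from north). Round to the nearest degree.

303°

With h = a·x + b·y + c and W1 as origin, the differences give:
  25·a + 105·b = -0.3
  (-170)·a + (-20)·b = -1.1
Eliminate b (×(-20) and ×105, subtract): 17350·a = 121.50 → a = ∂h/∂x = +0.007003
Back-substitute: b = ∂h/∂y = -0.004524.
Flow direction (−∇h) has components (-0.007003 E, +0.004524 N).
Azimuth = atan2(E, N) = atan2(-0.007003, +0.004524) = 302.9° ≈ 303°.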